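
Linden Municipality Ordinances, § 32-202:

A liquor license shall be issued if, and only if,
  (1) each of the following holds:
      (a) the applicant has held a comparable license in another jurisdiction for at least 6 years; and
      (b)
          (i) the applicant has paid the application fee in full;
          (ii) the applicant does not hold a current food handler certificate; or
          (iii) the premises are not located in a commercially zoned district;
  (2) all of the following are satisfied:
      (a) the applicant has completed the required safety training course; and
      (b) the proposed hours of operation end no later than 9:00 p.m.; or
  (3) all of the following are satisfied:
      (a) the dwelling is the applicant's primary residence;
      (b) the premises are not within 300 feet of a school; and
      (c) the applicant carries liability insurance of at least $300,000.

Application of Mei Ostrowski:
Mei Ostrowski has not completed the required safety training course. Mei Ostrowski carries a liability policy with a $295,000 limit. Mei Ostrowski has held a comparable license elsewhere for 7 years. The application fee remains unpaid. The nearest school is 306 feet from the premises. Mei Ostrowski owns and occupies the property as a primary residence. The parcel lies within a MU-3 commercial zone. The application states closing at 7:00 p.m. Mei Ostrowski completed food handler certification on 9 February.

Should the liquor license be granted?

(a) prior license ≥ 6 yr — met.
(i) fee paid — not satisfied.
(ii) not (food handler cert.) — not met.
(iii) not (commercially zoned) — not met.
(b): F OR F OR F → false.
(1): T AND F → false.
(a) safety training — not satisfied.
(b) closes by 9 p.m. — holds.
So (2) is not satisfied (F AND T).
(a) primary residence — satisfied.
(b) ≥300 ft from school — satisfied.
(c) insurance ≥ $300,000 — not met.
(3) = T AND T AND F = false.
Overall: F OR F OR F → false.

No — denied.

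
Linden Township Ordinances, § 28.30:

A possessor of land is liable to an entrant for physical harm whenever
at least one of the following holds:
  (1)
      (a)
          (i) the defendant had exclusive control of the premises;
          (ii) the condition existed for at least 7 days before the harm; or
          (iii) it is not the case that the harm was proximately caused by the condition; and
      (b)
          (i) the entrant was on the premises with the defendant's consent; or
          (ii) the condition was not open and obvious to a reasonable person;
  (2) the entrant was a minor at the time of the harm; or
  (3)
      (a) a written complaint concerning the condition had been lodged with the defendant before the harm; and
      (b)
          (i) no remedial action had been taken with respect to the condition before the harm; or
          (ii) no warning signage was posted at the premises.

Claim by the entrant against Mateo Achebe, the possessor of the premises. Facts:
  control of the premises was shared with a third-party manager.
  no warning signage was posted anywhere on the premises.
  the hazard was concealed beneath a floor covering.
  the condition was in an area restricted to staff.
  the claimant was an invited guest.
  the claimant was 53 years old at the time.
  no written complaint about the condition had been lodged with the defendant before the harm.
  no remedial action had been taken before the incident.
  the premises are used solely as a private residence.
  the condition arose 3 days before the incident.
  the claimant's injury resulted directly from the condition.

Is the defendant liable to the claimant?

(i) exclusive control — fails.
(ii) condition ≥7 days old — fails.
(iii) not (proximate cause) — not met.
(a): F OR F OR F → false.
(i) consent to enter — holds.
(ii) not open/obvious — holds.
(b) = T OR T = true.
(1): F AND T → false.
(2) entrant a minor — fails.
(a) complaint lodged — fails.
(i) no remedial action — met.
(ii) no signage posted — holds.
So (b) is satisfied (T OR T).
So (3) is not satisfied (F AND T).
Overall = F OR F OR F = false.

No — not liable.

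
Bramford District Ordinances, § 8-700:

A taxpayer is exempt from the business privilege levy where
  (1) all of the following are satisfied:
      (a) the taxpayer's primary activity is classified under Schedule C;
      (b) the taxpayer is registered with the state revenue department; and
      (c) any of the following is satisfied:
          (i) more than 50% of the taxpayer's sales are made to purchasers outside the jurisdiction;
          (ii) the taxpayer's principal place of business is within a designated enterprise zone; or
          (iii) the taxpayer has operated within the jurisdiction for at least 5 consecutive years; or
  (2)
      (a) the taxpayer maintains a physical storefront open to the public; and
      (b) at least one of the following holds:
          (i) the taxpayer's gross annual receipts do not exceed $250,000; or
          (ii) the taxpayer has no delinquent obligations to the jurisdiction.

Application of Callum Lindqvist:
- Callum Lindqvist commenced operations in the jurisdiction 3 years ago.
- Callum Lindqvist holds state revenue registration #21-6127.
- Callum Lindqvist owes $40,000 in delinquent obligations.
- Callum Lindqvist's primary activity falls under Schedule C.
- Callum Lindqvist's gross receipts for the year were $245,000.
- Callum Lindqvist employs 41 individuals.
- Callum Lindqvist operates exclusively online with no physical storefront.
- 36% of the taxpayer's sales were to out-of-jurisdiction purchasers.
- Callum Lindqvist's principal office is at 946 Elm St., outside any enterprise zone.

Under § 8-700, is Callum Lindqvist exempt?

No — not exempt.

(a) Schedule C activity — met.
(b) state-registered — holds.
(i) >50% out-of-jur. sales — not met.
(ii) in enterprise zone — fails.
(iii) ≥ 5 yrs in jurisdiction — fails.
(c): F OR F OR F → false.
(1): T AND T AND F → false.
(a) has storefront — not satisfied.
(i) receipts ≤ $250,000 — met.
(ii) no delinquency — not satisfied.
So (b) is satisfied (T OR F).
(2) = F AND T = false.
Overall = F OR F = false.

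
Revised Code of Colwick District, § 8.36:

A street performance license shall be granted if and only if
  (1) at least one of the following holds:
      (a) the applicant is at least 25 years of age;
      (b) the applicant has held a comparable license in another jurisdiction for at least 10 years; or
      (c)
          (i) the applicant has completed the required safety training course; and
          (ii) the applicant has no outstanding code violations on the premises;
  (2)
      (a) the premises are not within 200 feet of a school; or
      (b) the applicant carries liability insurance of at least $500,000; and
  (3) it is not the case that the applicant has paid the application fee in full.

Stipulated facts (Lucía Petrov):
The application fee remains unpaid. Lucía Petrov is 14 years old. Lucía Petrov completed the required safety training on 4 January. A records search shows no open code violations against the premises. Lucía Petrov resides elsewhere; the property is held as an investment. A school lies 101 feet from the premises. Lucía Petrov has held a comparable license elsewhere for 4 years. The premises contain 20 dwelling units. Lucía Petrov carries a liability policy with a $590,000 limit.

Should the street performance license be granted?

(a) age ≥ 25 — not satisfied.
(b) prior license ≥ 10 yr — fails.
(i) safety training — holds.
(ii) no code violations — holds.
(c): T AND T → true.
(1) = F OR F OR T = true.
(a) ≥200 ft from school — fails.
(b) insurance ≥ $500,000 — satisfied.
So (2) is satisfied (F OR T).
(3) not (fee paid) — met.
Overall = T AND T AND T = true.

Yes — granted.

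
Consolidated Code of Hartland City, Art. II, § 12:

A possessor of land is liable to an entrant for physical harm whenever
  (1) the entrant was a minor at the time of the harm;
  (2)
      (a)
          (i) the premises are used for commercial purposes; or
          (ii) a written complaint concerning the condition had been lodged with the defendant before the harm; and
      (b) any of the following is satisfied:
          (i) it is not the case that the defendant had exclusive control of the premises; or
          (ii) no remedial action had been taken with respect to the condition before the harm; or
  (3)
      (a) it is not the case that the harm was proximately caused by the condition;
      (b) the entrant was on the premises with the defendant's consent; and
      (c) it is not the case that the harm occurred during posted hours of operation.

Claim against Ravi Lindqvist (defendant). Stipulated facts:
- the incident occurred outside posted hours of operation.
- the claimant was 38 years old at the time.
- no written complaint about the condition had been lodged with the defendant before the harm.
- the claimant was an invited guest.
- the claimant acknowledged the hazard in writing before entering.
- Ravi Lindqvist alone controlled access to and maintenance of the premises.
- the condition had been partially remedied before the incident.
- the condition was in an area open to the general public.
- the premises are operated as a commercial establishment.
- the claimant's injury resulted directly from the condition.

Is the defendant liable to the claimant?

(1) entrant a minor — not satisfied.
(i) commercial use — satisfied.
(ii) complaint lodged — not met.
(a) = T OR F = true.
(i) not (exclusive control) — fails.
(ii) no remedial action — fails.
(b) = F OR F = false.
So (2) is not satisfied (T AND F).
(a) not (proximate cause) — not satisfied.
(b) consent to enter — met.
(c) not (during posted hours) — met.
So (3) is not satisfied (F AND T AND T).
Overall = F OR F OR F = false.

No — not liable.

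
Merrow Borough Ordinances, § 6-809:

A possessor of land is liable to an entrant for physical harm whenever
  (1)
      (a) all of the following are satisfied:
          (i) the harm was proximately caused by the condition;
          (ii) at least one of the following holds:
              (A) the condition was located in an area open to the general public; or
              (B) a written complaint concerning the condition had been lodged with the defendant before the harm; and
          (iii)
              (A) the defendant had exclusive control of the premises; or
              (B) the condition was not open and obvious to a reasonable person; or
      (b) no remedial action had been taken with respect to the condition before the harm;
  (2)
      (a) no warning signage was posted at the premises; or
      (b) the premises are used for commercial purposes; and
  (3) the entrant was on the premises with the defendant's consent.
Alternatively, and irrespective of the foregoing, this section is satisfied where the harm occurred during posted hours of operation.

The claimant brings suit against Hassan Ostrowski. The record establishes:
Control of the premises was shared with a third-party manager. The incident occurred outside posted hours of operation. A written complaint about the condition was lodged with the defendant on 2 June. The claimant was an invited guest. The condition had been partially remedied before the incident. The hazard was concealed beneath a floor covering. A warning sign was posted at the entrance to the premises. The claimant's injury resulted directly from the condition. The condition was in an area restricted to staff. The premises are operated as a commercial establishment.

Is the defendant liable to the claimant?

Yes — liable.

(i) proximate cause — holds.
(A) public area — fails.
(B) complaint lodged — satisfied.
(ii) = F OR T = true.
(A) exclusive control — fails.
(B) not open/obvious — satisfied.
(iii) = F OR T = true.
So (a) is satisfied (T AND T AND T).
(b) no remedial action — not satisfied.
(1) = T OR F = true.
(a) no signage posted — not satisfied.
(b) commercial use — satisfied.
(2) = F OR T = true.
(3) consent to enter — satisfied.
Overall = T AND T AND T = true.
Exception (during posted hours) — not satisfied.
Result: main true OR exception false → true.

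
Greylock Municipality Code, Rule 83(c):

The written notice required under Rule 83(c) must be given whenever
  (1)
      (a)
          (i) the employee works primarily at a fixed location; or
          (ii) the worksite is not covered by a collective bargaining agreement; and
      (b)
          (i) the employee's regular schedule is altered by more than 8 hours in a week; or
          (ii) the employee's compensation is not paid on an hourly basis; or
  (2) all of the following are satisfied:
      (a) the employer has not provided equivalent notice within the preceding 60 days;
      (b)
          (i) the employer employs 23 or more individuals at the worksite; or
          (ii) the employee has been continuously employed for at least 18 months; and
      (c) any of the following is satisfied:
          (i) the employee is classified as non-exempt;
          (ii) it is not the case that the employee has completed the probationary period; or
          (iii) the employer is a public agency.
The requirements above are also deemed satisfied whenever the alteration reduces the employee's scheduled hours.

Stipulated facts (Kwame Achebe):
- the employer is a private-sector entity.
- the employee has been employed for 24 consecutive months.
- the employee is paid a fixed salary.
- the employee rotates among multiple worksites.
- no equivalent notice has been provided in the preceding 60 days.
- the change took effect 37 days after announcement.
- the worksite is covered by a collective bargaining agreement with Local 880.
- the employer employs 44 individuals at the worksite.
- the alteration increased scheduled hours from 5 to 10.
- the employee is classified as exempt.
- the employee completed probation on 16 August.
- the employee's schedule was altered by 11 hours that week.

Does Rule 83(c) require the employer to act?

No — not required.

(i) fixed location — fails.
(ii) no CBA — not satisfied.
(a): F OR F → false.
(i) schedule shift > 8h — met.
(ii) not (hourly-paid) — met.
So (b) is satisfied (T OR T).
(1) = F AND T = false.
(a) no recent notice — holds.
(i) ≥ 23 at site — satisfied.
(ii) tenure ≥ 18 mo. — holds.
So (b) is satisfied (T OR T).
(i) non-exempt — fails.
(ii) not (past probation) — not met.
(iii) public agency — fails.
So (c) is not satisfied (F OR F OR F).
(2) = T AND T AND F = false.
So Overall is not satisfied (F OR F).
Exception (hours reduced) — not satisfied.
Result: main false OR exception false → false.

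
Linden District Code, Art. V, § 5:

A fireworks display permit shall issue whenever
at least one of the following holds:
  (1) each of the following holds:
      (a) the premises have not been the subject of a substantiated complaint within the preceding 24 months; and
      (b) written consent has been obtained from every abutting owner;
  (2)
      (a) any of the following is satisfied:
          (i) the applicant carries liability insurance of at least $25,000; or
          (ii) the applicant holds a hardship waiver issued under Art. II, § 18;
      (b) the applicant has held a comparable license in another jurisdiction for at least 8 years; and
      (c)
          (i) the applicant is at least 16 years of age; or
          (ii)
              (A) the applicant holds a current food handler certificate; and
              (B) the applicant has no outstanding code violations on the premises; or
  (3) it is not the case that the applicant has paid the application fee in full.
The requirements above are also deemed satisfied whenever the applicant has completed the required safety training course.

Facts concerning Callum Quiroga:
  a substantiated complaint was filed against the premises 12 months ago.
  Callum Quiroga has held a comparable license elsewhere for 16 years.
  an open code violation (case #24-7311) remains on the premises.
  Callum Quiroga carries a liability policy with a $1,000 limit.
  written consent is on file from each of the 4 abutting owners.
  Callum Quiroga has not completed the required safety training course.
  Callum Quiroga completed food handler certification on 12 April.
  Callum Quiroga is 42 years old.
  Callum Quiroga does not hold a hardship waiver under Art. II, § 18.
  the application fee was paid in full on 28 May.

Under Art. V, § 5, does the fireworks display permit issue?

No — denied.

(a) no complaint in 24 mo. — fails.
(b) all abutters consent — met.
(1) = F AND T = false.
(i) insurance ≥ $25,000 — not satisfied.
(ii) hardship waiver — not satisfied.
(a): F OR F → false.
(b) prior license ≥ 8 yr — met.
(i) age ≥ 16 — satisfied.
(A) food handler cert. — satisfied.
(B) no code violations — not satisfied.
(ii) = T AND F = false.
(c) = T OR F = true.
(2) = F AND T AND T = false.
(3) not (fee paid) — not satisfied.
Overall = F OR F OR F = false.
Exception (safety training) — not satisfied.
Result: main false OR exception false → false.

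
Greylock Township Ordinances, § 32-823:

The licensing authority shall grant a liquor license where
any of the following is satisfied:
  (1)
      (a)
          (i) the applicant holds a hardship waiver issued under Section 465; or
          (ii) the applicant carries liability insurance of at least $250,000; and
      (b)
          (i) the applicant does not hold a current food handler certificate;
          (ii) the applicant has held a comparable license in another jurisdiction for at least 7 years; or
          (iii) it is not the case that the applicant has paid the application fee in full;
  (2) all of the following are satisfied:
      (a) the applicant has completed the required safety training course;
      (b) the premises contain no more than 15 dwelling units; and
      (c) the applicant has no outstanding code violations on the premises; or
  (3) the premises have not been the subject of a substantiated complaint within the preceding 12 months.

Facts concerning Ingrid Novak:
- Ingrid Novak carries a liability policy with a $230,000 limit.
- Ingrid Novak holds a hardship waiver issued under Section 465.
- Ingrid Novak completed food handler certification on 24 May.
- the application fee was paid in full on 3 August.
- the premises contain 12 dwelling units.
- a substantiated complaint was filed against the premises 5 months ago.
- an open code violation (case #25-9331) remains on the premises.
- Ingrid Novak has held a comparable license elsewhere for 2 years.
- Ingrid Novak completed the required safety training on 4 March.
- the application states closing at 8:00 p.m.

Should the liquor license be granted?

No — denied.

(i) hardship waiver — satisfied.
(ii) insurance ≥ $250,000 — not satisfied.
So (a) is satisfied (T OR F).
(i) not (food handler cert.) — not satisfied.
(ii) prior license ≥ 7 yr — not met.
(iii) not (fee paid) — not satisfied.
So (b) is not satisfied (F OR F OR F).
(1) = T AND F = false.
(a) safety training — met.
(b) ≤ 15 units — satisfied.
(c) no code violations — fails.
So (2) is not satisfied (T AND T AND F).
(3) no complaint in 12 mo. — fails.
Overall: F OR F OR F → false.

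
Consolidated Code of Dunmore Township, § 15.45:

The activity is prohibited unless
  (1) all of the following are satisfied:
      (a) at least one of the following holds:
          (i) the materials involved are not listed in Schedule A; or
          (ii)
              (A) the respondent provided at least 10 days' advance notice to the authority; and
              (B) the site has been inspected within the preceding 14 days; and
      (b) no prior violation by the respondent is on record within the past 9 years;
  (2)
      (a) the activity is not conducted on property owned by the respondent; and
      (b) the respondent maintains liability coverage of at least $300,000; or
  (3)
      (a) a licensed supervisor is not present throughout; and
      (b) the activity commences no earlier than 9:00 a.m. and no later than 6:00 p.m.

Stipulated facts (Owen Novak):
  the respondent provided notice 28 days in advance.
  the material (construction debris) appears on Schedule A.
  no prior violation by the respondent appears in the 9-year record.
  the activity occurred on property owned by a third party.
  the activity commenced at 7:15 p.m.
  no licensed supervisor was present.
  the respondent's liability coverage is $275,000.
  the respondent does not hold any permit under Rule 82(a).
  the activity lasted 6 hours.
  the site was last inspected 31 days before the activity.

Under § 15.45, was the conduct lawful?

No — unlawful.

(i) not (Schedule A material) — fails.
(A) ≥10 days' notice — holds.
(B) site inspected — fails.
So (ii) is not satisfied (T AND F).
So (a) is not satisfied (F OR F).
(b) no prior violation — met.
(1) = F AND T = false.
(a) not (own property) — satisfied.
(b) coverage ≥ $300,000 — not satisfied.
(2): T AND F → false.
(a) not (supervisor present) — met.
(b) start within hours — fails.
So (3) is not satisfied (T AND F).
Overall = F OR F OR F = false.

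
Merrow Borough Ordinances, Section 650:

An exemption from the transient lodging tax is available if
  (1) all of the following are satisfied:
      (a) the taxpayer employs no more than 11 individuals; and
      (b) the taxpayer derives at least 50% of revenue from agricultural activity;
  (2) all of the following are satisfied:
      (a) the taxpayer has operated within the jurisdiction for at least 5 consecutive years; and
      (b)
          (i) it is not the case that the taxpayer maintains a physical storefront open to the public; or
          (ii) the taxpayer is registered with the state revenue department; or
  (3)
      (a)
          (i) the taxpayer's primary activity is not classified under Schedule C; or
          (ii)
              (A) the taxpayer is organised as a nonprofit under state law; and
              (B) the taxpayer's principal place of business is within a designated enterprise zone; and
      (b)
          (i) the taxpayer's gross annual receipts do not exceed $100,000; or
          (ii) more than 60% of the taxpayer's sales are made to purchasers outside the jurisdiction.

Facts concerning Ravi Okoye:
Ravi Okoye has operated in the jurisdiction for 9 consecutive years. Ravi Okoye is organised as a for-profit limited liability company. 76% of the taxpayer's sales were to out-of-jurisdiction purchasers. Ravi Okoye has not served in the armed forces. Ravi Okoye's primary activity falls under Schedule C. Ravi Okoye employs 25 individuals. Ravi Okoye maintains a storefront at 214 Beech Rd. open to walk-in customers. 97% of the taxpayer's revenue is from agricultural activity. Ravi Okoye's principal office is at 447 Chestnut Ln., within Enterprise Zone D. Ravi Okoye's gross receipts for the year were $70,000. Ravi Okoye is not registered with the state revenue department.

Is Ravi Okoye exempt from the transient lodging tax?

(a) ≤ 11 employees — not met.
(b) ≥50% agricultural — satisfied.
(1): F AND T → false.
(a) ≥ 5 yrs in jurisdiction — satisfied.
(i) not (has storefront) — not satisfied.
(ii) state-registered — not met.
(b) = F OR F = false.
(2) = T AND F = false.
(i) not (Schedule C activity) — not satisfied.
(A) nonprofit — not satisfied.
(B) in enterprise zone — satisfied.
(ii): F AND T → false.
(a) = F OR F = false.
(i) receipts ≤ $100,000 — satisfied.
(ii) >60% out-of-jur. sales — holds.
(b) = T OR T = true.
So (3) is not satisfied (F AND T).
So Overall is not satisfied (F OR F OR F).

No — not exempt.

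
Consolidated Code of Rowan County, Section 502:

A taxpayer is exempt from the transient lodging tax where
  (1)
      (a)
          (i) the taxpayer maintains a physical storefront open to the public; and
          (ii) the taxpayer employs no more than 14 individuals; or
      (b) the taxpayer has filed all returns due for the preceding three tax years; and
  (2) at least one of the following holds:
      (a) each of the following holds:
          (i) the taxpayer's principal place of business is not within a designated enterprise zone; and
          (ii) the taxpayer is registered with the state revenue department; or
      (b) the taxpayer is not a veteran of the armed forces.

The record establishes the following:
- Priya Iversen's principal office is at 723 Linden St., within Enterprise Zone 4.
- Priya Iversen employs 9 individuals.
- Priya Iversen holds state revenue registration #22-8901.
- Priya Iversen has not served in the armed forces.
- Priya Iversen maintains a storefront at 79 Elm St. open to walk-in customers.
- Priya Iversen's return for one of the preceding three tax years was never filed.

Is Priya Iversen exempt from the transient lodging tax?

Yes — exempt.

(i) has storefront — holds.
(ii) ≤ 14 employees — holds.
(a): T AND T → true.
(b) returns current — not satisfied.
So (1) is satisfied (T OR F).
(i) not (in enterprise zone) — fails.
(ii) state-registered — met.
(a) = F AND T = false.
(b) not (veteran) — met.
(2) = F OR T = true.
Overall = T AND T = true.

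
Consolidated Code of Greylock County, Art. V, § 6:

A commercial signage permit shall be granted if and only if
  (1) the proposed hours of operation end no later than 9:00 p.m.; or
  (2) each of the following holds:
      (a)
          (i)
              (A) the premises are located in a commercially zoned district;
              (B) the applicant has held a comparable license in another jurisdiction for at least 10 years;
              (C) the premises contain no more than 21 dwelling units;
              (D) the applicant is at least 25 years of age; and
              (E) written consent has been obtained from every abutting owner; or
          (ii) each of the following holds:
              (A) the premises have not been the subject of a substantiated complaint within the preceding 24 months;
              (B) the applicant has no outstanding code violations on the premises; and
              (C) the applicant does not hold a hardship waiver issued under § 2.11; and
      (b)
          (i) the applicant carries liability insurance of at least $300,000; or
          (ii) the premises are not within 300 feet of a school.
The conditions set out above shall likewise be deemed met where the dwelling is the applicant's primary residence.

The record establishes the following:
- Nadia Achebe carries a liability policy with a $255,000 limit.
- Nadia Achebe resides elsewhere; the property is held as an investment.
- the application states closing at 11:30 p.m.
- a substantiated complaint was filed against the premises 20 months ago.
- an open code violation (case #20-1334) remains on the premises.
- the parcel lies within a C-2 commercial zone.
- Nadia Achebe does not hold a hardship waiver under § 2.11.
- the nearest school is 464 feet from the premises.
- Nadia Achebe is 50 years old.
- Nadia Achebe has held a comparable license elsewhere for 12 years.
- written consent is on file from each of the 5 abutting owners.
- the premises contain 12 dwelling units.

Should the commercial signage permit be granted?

Yes — granted.

(1) closes by 9 p.m. — not satisfied.
(A) commercially zoned — holds.
(B) prior license ≥ 10 yr — met.
(C) ≤ 21 units — holds.
(D) age ≥ 25 — met.
(E) all abutters consent — met.
(i) = T AND T AND T AND T AND T = true.
(A) no complaint in 24 mo. — fails.
(B) no code violations — fails.
(C) not (hardship waiver) — satisfied.
(ii): F AND F AND T → false.
(a) = T OR F = true.
(i) insurance ≥ $300,000 — not satisfied.
(ii) ≥300 ft from school — holds.
(b) = F OR T = true.
(2): T AND T → true.
Overall: F OR T → true.
Exception (primary residence) — not satisfied.
Result: main true OR exception false → true.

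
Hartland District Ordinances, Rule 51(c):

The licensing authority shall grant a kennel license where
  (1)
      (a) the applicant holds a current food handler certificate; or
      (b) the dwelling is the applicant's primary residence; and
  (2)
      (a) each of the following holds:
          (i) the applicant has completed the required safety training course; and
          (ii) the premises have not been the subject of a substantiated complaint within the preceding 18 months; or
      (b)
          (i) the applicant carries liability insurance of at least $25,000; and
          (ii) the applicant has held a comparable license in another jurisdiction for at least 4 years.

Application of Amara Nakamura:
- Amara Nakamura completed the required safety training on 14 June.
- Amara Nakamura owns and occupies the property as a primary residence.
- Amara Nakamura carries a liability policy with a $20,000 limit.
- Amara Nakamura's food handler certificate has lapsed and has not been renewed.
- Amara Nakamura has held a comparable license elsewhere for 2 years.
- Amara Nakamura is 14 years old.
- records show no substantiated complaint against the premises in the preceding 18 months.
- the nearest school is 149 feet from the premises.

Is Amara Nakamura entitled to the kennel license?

Yes — granted.

(a) food handler cert. — not satisfied.
(b) primary residence — satisfied.
(1): F OR T → true.
(i) safety training — met.
(ii) no complaint in 18 mo. — holds.
So (a) is satisfied (T AND T).
(i) insurance ≥ $25,000 — not satisfied.
(ii) prior license ≥ 4 yr — not satisfied.
So (b) is not satisfied (F AND F).
(2) = T OR F = true.
Overall: T AND T → true.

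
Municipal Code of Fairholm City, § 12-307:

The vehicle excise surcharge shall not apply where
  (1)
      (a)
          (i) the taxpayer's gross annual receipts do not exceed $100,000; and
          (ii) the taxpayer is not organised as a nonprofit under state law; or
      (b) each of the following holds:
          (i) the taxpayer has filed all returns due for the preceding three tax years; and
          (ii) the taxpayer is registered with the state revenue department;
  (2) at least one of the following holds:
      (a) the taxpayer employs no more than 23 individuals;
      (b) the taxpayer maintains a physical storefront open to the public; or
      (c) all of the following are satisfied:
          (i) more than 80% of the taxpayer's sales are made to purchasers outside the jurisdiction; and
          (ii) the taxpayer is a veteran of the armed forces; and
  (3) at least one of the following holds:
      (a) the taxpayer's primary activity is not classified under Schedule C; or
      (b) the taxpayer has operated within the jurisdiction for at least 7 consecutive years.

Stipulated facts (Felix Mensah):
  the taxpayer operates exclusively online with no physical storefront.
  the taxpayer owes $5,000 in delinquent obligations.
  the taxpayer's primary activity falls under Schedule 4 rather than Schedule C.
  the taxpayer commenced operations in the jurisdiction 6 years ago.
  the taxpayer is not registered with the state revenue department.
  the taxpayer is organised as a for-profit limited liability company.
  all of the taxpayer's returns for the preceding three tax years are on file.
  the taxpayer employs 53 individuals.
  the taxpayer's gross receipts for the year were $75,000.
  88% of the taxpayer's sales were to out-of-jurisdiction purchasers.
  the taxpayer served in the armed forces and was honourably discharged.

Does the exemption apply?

(i) receipts ≤ $100,000 — satisfied.
(ii) not (nonprofit) — holds.
(a) = T AND T = true.
(i) returns current — holds.
(ii) state-registered — not satisfied.
(b): T AND F → false.
(1) = T OR F = true.
(a) ≤ 23 employees — not met.
(b) has storefront — not met.
(i) >80% out-of-jur. sales — satisfied.
(ii) veteran — holds.
(c) = T AND T = true.
(2): F OR F OR T → true.
(a) not (Schedule C activity) — met.
(b) ≥ 7 yrs in jurisdiction — fails.
(3) = T OR F = true.
So Overall is satisfied (T AND T AND T).

Yes — exempt.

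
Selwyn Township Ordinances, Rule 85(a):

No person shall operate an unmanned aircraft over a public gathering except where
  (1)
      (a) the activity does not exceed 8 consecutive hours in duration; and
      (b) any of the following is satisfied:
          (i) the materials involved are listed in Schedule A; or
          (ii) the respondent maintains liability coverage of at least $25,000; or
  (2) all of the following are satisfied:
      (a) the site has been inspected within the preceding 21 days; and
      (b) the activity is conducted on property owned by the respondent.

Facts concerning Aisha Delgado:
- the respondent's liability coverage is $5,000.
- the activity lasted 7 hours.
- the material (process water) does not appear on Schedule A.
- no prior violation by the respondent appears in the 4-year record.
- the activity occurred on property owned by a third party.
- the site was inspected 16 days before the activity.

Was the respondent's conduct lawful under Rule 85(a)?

(a) ≤ 8 hrs duration — satisfied.
(i) Schedule A material — not met.
(ii) coverage ≥ $25,000 — not satisfied.
(b) = F OR F = false.
(1): T AND F → false.
(a) site inspected — met.
(b) own property — not met.
(2): T AND F → false.
So Overall is not satisfied (F OR F).

No — unlawful.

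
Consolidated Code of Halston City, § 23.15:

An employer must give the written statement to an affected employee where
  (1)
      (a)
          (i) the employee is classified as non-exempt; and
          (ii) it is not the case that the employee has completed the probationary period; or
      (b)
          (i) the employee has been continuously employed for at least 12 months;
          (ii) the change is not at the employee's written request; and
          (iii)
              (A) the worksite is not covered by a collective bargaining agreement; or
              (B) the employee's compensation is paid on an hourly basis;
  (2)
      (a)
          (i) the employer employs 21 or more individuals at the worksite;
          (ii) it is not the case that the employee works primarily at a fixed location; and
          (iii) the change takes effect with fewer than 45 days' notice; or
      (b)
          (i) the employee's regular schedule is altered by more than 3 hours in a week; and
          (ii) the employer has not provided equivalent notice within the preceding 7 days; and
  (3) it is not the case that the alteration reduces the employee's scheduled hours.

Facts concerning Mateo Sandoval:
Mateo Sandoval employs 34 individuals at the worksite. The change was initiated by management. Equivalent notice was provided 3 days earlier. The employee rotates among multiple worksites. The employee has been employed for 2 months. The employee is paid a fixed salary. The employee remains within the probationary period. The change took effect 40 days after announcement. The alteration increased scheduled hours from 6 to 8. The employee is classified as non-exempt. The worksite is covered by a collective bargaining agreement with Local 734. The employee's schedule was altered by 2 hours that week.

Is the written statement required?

(i) non-exempt — satisfied.
(ii) not (past probation) — met.
So (a) is satisfied (T AND T).
(i) tenure ≥ 12 mo. — fails.
(ii) not employee-requested — holds.
(A) no CBA — fails.
(B) hourly-paid — fails.
(iii): F OR F → false.
So (b) is not satisfied (F AND T AND F).
(1): T OR F → true.
(i) ≥ 21 at site — satisfied.
(ii) not (fixed location) — satisfied.
(iii) < 45 days' notice — holds.
So (a) is satisfied (T AND T AND T).
(i) schedule shift > 3h — not satisfied.
(ii) no recent notice — not satisfied.
So (b) is not satisfied (F AND F).
(2): T OR F → true.
(3) not (hours reduced) — met.
Overall: T AND T AND T → true.

Yes — required.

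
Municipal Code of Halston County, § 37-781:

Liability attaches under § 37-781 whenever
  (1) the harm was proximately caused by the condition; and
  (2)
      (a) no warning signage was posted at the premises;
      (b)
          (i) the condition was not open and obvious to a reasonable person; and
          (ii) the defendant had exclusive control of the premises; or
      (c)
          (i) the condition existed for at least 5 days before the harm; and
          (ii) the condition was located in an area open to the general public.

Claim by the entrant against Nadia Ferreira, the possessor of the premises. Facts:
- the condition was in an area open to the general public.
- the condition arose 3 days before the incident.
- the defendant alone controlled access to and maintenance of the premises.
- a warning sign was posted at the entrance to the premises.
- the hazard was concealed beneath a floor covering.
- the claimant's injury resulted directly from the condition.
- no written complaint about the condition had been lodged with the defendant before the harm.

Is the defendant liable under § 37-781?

(1) proximate cause — satisfied.
(a) no signage posted — not satisfied.
(i) not open/obvious — holds.
(ii) exclusive control — satisfied.
So (b) is satisfied (T AND T).
(i) condition ≥5 days old — fails.
(ii) public area — met.
So (c) is not satisfied (F AND T).
(2) = F OR T OR F = true.
So Overall is satisfied (T AND T).

Yes — liable.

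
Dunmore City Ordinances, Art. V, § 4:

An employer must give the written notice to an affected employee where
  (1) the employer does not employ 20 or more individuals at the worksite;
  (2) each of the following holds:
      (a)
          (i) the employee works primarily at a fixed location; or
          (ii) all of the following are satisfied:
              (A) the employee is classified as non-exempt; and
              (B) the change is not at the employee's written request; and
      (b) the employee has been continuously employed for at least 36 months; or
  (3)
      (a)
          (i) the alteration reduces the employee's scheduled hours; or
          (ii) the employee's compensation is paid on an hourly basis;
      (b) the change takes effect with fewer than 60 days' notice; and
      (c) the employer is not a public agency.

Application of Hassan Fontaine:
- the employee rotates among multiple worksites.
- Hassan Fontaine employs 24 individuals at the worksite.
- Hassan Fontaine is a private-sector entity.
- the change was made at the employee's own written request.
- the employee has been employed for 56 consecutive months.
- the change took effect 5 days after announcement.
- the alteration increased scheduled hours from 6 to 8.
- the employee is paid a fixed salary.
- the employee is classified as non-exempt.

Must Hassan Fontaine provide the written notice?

(1) not (≥ 20 at site) — not satisfied.
(i) fixed location — not satisfied.
(A) non-exempt — holds.
(B) not employee-requested — not satisfied.
(ii) = T AND F = false.
(a): F OR F → false.
(b) tenure ≥ 36 mo. — met.
(2): F AND T → false.
(i) hours reduced — not met.
(ii) hourly-paid — fails.
(a): F OR F → false.
(b) < 60 days' notice — met.
(c) not (public agency) — holds.
So (3) is not satisfied (F AND T AND T).
So Overall is not satisfied (F OR F OR F).

No — not required.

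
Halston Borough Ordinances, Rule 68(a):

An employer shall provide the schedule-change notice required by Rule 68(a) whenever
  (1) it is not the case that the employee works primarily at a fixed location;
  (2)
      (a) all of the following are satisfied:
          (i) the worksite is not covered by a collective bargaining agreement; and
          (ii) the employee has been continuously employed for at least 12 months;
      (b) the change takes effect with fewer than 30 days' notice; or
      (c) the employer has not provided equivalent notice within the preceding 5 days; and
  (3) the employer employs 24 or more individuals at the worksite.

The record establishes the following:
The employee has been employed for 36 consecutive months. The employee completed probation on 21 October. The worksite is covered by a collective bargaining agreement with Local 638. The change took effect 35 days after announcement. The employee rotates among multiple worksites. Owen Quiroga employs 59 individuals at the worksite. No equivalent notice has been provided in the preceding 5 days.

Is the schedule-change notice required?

Yes — required.

(1) not (fixed location) — holds.
(i) no CBA — not met.
(ii) tenure ≥ 12 mo. — satisfied.
(a): F AND T → false.
(b) < 30 days' notice — not satisfied.
(c) no recent notice — holds.
(2): F OR F OR T → true.
(3) ≥ 24 at site — met.
So Overall is satisfied (T AND T AND T).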